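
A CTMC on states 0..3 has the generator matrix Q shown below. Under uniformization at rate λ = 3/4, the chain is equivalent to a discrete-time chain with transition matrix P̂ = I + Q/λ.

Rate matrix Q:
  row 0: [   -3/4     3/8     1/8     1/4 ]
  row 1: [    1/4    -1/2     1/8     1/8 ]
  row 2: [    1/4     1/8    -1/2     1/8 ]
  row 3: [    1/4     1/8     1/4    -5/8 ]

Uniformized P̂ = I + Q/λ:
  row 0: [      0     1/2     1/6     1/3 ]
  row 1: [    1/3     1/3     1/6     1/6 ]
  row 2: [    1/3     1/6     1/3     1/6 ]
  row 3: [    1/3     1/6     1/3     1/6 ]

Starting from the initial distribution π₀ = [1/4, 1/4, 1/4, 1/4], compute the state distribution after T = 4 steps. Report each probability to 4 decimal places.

t=0: π = [0.2500, 0.2500, 0.2500, 0.2500]
t=1: π = [0.2500, 0.2917, 0.2500, 0.2083]
t=2: π = [0.2500, 0.2986, 0.2431, 0.2083]
t=3: π = [0.2500, 0.2998, 0.2419, 0.2083]
t=4: π = [0.2500, 0.3000, 0.2417, 0.2083]

π = [0.2500, 0.3000, 0.2417, 0.2083]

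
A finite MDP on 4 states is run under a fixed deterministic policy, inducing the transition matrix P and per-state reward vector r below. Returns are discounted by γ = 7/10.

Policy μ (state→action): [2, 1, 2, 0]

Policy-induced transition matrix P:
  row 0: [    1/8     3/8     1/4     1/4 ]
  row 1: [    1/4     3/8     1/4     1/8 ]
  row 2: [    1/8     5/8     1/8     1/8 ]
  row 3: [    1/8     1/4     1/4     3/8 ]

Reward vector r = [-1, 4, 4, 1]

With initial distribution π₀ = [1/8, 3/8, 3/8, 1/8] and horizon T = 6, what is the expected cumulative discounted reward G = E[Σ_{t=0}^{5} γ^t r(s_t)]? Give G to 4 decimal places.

t=0: π = [0.1250, 0.3750, 0.3750, 0.1250], E[r] = 3.0000, γ^t·E[r] = 3.000000, running G = 3.000000
t=1: π = [0.1719, 0.4531, 0.2031, 0.1719], E[r] = 2.6250, γ^t·E[r] = 1.837500, running G = 4.837500
t=2: π = [0.1816, 0.4043, 0.2246, 0.1895], E[r] = 2.5234, γ^t·E[r] = 1.236484, running G = 6.073984
t=3: π = [0.1755, 0.4075, 0.2219, 0.1951], E[r] = 2.5371, γ^t·E[r] = 0.870229, running G = 6.944213
t=4: π = [0.1759, 0.4061, 0.2223, 0.1957], E[r] = 2.5332, γ^t·E[r] = 0.608222, running G = 7.552435
t=5: π = [0.1758, 0.4061, 0.2222, 0.1959], E[r] = 2.5334, γ^t·E[r] = 0.425794, running G = 7.978229

G = 7.9782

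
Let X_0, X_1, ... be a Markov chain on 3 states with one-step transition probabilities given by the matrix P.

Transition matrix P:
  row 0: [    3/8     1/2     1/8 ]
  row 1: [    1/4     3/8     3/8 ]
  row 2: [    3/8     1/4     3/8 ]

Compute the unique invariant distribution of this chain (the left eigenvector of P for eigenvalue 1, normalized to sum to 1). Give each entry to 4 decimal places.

Balance equations π_j = Σ_i π_i·P[i][j]:
  π_0 = 3/8·π_0 + 1/4·π_1 + 3/8·π_2
  π_1 = 1/2·π_0 + 3/8·π_1 + 1/4·π_2
  normalize: π_0 + π_1 + π_2 = 1
Solving the linear system gives exactly π = [19/58, 11/29, 17/58].

π = [0.3276, 0.3793, 0.2931]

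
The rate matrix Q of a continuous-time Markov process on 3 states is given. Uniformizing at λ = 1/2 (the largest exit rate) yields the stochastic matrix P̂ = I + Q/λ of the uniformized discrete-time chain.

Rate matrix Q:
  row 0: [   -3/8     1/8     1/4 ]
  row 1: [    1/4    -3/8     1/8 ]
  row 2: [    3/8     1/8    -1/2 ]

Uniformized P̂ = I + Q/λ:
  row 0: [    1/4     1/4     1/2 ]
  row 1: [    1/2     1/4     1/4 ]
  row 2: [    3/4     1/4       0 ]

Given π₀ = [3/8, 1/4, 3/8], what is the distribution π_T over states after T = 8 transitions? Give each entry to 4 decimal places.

π = [0.4580, 0.2500, 0.2920]

t=0: π = [0.3750, 0.2500, 0.3750]
t=1: π = [0.5000, 0.2500, 0.2500]
t=2: π = [0.4375, 0.2500, 0.3125]
t=3: π = [0.4688, 0.2500, 0.2813]
t=4: π = [0.4531, 0.2500, 0.2969]
t=5: π = [0.4609, 0.2500, 0.2891]
t=6: π = [0.4570, 0.2500, 0.2930]
t=7: π = [0.4590, 0.2500, 0.2910]
t=8: π = [0.4580, 0.2500, 0.2920]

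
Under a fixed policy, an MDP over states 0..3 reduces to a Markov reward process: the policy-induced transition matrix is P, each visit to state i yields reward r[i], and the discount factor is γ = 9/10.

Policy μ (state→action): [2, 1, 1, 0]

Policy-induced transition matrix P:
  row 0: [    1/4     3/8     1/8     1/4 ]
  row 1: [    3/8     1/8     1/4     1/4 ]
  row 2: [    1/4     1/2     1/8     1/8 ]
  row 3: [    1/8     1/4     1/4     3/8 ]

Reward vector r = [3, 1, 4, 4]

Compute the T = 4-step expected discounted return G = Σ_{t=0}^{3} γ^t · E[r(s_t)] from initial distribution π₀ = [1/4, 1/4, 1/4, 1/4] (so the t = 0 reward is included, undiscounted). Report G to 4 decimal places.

t=0: π = [0.2500, 0.2500, 0.2500, 0.2500], E[r] = 3.0000, γ^t·E[r] = 3.000000, running G = 3.000000
t=1: π = [0.2500, 0.3125, 0.1875, 0.2500], E[r] = 2.8125, γ^t·E[r] = 2.531250, running G = 5.531250
t=2: π = [0.2578, 0.2891, 0.1953, 0.2578], E[r] = 2.8750, γ^t·E[r] = 2.328750, running G = 7.860000
t=3: π = [0.2539, 0.2949, 0.1934, 0.2578], E[r] = 2.8613, γ^t·E[r] = 2.085908, running G = 9.945908

G = 9.9459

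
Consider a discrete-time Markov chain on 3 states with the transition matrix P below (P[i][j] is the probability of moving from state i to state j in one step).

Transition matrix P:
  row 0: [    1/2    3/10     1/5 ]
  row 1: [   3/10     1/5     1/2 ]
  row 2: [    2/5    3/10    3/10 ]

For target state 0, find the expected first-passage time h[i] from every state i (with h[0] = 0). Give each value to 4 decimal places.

h = [0.0000, 2.9268, 2.6829]

First-step conditioning: h[0] = 0; for i ≠ 0, h[i] = 1 + Σ_k P[i][k]·h[k].
  h[1] = 1 + 1/5·h[1] + 1/2·h[2]
  h[2] = 1 + 3/10·h[1] + 3/10·h[2]
Solving the 2×2 linear system over states ≠ 0 gives exactly h = [0, 120/41, 110/41] (h[0] = 0 is the target).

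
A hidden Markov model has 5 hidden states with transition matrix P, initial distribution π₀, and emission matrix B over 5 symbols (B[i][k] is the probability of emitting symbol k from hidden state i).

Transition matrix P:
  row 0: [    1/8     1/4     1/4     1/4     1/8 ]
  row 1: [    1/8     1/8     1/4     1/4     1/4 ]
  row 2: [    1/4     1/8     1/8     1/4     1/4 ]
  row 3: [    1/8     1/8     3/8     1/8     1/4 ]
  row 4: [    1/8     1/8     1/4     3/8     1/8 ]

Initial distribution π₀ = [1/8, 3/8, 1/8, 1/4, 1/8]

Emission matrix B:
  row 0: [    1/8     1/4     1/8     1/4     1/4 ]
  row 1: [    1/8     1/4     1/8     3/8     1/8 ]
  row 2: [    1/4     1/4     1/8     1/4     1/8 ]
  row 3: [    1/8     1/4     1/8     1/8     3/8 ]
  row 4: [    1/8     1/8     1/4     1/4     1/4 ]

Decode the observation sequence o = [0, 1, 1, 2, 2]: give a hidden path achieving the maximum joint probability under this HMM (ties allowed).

path = [1, 3, 2, 4, 3]

t=0: δ = [1.562e-02, 4.688e-02, 3.125e-02, 3.125e-02, 1.562e-02]  (obs o_0=0)
t=1: δ = [1.953e-03, 1.465e-03, 2.930e-03, 2.930e-03, 1.465e-03]  ψ = [2, 1, 1, 1, 1]  (obs o_1=1)
t=2: δ = [1.831e-04, 1.221e-04, 2.747e-04, 1.831e-04, 9.155e-05]  ψ = [2, 0, 3, 2, 2]  (obs o_2=1)
t=3: δ = [8.583e-06, 5.722e-06, 8.583e-06, 8.583e-06, 1.717e-05]  ψ = [2, 0, 3, 2, 2]  (obs o_3=2)
t=4: δ = [2.682e-07, 2.682e-07, 5.364e-07, 8.047e-07, 5.364e-07]  ψ = [2, 0, 4, 4, 2]  (obs o_4=2)
backtrack: best end state = 3; path = [1, 3, 2, 4, 3]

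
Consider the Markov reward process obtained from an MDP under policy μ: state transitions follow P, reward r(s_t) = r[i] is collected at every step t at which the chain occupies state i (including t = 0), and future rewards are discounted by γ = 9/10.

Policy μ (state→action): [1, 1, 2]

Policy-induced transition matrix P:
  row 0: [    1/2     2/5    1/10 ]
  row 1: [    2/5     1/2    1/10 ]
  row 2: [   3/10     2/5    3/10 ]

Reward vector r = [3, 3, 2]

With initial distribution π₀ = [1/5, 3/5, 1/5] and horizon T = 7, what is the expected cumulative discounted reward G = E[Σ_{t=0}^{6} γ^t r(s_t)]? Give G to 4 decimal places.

t=0: π = [0.2000, 0.6000, 0.2000], E[r] = 2.8000, γ^t·E[r] = 2.800000, running G = 2.800000
t=1: π = [0.4000, 0.4600, 0.1400], E[r] = 2.8600, γ^t·E[r] = 2.574000, running G = 5.374000
t=2: π = [0.4260, 0.4460, 0.1280], E[r] = 2.8720, γ^t·E[r] = 2.326320, running G = 7.700320
t=3: π = [0.4298, 0.4446, 0.1256], E[r] = 2.8744, γ^t·E[r] = 2.095438, running G = 9.795758
t=4: π = [0.4304, 0.4445, 0.1251], E[r] = 2.8749, γ^t·E[r] = 1.886209, running G = 11.681966
t=5: π = [0.4305, 0.4444, 0.1250], E[r] = 2.8750, γ^t·E[r] = 1.697645, running G = 13.379611
t=6: π = [0.4306, 0.4444, 0.1250], E[r] = 2.8750, γ^t·E[r] = 1.527890, running G = 14.907501

G = 14.9075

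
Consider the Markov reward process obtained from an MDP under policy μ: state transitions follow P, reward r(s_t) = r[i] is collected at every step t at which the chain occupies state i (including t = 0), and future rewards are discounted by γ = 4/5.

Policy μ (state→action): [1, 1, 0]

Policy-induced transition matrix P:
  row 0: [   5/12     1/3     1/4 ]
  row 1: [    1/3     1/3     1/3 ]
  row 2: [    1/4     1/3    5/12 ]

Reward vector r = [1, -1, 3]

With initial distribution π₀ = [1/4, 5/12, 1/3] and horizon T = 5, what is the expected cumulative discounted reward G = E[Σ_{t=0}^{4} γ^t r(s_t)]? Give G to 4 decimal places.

G = 3.2077

t=0: π = [0.2500, 0.4167, 0.3333], E[r] = 0.8333, γ^t·E[r] = 0.833333, running G = 0.833333
t=1: π = [0.3264, 0.3333, 0.3403], E[r] = 1.0139, γ^t·E[r] = 0.811111, running G = 1.644444
t=2: π = [0.3322, 0.3333, 0.3345], E[r] = 1.0023, γ^t·E[r] = 0.641481, running G = 2.285926
t=3: π = [0.3331, 0.3333, 0.3335], E[r] = 1.0004, γ^t·E[r] = 0.512198, running G = 2.798123
t=4: π = [0.3333, 0.3333, 0.3334], E[r] = 1.0001, γ^t·E[r] = 0.409626, running G = 3.207750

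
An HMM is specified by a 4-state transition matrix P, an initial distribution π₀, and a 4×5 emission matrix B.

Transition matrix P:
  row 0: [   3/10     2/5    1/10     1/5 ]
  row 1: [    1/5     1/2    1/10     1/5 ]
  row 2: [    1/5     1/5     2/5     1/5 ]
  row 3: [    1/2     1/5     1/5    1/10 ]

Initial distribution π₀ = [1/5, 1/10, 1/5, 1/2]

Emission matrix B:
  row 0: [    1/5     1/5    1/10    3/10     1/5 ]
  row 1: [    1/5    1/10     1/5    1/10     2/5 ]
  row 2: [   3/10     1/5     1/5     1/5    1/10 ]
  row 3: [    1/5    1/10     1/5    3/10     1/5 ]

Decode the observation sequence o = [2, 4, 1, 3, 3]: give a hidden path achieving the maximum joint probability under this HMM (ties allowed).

path = [3, 0, 0, 3, 0]

t=0: δ = [2.000e-02, 2.000e-02, 4.000e-02, 1.000e-01]  (obs o_0=2)
t=1: δ = [1.000e-02, 8.000e-03, 2.000e-03, 2.000e-03]  ψ = [3, 3, 3, 3]  (obs o_1=4)
t=2: δ = [6.000e-04, 4.000e-04, 2.000e-04, 2.000e-04]  ψ = [0, 0, 0, 0]  (obs o_2=1)
t=3: δ = [5.400e-05, 2.400e-05, 1.600e-05, 3.600e-05]  ψ = [0, 0, 2, 0]  (obs o_3=3)
t=4: δ = [5.400e-06, 2.160e-06, 1.440e-06, 3.240e-06]  ψ = [3, 0, 3, 0]  (obs o_4=3)
backtrack: best end state = 0; path = [3, 0, 0, 3, 0]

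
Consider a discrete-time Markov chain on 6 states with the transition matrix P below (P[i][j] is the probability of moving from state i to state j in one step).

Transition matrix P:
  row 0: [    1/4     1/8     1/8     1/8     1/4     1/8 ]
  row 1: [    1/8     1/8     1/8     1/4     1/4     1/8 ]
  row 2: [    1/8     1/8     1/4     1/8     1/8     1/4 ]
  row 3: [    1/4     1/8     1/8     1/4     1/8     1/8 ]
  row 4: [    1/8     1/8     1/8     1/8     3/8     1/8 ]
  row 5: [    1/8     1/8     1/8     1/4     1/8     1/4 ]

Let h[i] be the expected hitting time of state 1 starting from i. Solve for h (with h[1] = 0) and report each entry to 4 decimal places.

First-step conditioning: h[1] = 0; for i ≠ 1, h[i] = 1 + Σ_k P[i][k]·h[k].
  h[0] = 1 + 1/4·h[0] + 1/8·h[2] + 1/8·h[3] + 1/4·h[4] + 1/8·h[5]
  h[2] = 1 + 1/8·h[0] + 1/4·h[2] + 1/8·h[3] + 1/8·h[4] + 1/4·h[5]
  h[3] = 1 + 1/4·h[0] + 1/8·h[2] + 1/4·h[3] + 1/8·h[4] + 1/8·h[5]
  h[4] = 1 + 1/8·h[0] + 1/8·h[2] + 1/8·h[3] + 3/8·h[4] + 1/8·h[5]
  h[5] = 1 + 1/8·h[0] + 1/8·h[2] + 1/4·h[3] + 1/8·h[4] + 1/4·h[5]
Solving the 5×5 linear system over states ≠ 1 gives exactly h = [8, 0, 8, 8, 8, 8] (h[1] = 0 is the target).

h = [8.0000, 0.0000, 8.0000, 8.0000, 8.0000, 8.0000]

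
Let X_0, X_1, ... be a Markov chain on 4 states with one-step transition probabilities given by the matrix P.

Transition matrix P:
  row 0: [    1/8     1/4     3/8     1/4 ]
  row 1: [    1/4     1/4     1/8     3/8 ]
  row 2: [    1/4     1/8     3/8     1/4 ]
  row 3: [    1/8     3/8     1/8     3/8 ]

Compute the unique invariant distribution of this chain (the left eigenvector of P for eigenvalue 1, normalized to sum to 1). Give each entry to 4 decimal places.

Balance equations π_j = Σ_i π_i·P[i][j]:
  π_0 = 1/8·π_0 + 1/4·π_1 + 1/4·π_2 + 1/8·π_3
  π_1 = 1/4·π_0 + 1/4·π_1 + 1/8·π_2 + 3/8·π_3
  π_2 = 3/8·π_0 + 1/8·π_1 + 3/8·π_2 + 1/8·π_3
  normalize: π_0 + π_1 + π_2 + π_3 = 1
Solving the linear system gives exactly π = [79/424, 111/424, 97/424, 137/424].

π = [0.1863, 0.2618, 0.2288, 0.3231]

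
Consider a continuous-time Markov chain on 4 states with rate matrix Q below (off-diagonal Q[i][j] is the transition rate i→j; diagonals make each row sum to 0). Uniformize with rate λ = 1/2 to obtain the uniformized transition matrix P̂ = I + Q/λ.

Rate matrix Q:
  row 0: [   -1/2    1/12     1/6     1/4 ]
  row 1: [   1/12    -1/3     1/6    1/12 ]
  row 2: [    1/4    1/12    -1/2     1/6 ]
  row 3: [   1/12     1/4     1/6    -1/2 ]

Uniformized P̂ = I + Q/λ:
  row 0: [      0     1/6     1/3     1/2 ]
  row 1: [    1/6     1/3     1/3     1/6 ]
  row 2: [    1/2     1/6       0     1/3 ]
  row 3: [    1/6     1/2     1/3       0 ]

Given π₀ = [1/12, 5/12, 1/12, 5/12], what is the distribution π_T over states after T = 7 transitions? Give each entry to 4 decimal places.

π = [0.2141, 0.2958, 0.2501, 0.2400]

t=0: π = [0.0833, 0.4167, 0.0833, 0.4167]
t=1: π = [0.1806, 0.3750, 0.3056, 0.1389]
t=2: π = [0.2384, 0.2755, 0.2315, 0.2546]
t=3: π = [0.2041, 0.2975, 0.2562, 0.2423]
t=4: π = [0.2180, 0.2970, 0.2479, 0.2370]
t=5: π = [0.2130, 0.2952, 0.2507, 0.2412]
t=6: π = [0.2147, 0.2963, 0.2498, 0.2392]
t=7: π = [0.2141, 0.2958, 0.2501, 0.2400]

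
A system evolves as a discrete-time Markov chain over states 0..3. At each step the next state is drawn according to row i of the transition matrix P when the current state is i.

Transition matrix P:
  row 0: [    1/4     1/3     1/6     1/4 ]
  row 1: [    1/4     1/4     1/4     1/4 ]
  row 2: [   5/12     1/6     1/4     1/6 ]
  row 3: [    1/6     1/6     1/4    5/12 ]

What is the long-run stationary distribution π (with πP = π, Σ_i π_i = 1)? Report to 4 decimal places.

π = [0.2649, 0.2300, 0.2279, 0.2772]

Balance equations π_j = Σ_i π_i·P[i][j]:
  π_0 = 1/4·π_0 + 1/4·π_1 + 5/12·π_2 + 1/6·π_3
  π_1 = 1/3·π_0 + 1/4·π_1 + 1/6·π_2 + 1/6·π_3
  π_2 = 1/6·π_0 + 1/4·π_1 + 1/4·π_2 + 1/4·π_3
  normalize: π_0 + π_1 + π_2 + π_3 = 1
Solving the linear system gives exactly π = [129/487, 112/487, 111/487, 135/487].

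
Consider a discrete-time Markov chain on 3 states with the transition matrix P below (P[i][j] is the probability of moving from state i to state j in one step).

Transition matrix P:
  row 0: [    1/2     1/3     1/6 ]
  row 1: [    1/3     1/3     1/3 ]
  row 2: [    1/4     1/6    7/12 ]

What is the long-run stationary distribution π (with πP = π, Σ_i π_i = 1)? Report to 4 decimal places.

Balance equations π_j = Σ_i π_i·P[i][j]:
  π_0 = 1/2·π_0 + 1/3·π_1 + 1/4·π_2
  π_1 = 1/3·π_0 + 1/3·π_1 + 1/6·π_2
  normalize: π_0 + π_1 + π_2 = 1
Solving the linear system gives exactly π = [4/11, 3/11, 4/11].

π = [0.3636, 0.2727, 0.3636]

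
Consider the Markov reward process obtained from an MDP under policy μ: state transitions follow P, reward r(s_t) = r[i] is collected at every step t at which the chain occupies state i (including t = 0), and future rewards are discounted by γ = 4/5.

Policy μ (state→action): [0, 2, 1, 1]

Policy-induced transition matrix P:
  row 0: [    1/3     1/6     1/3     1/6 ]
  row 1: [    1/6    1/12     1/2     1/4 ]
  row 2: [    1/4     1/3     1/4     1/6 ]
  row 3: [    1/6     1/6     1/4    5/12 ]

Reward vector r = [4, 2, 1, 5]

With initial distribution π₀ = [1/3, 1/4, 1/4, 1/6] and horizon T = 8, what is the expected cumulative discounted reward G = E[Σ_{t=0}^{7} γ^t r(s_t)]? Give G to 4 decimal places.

G = 11.9737

t=0: π = [0.3333, 0.2500, 0.2500, 0.1667], E[r] = 2.9167, γ^t·E[r] = 2.916667, running G = 2.916667
t=1: π = [0.2431, 0.1875, 0.3403, 0.2292], E[r] = 2.8333, γ^t·E[r] = 2.266667, running G = 5.183333
t=2: π = [0.2355, 0.2078, 0.3171, 0.2396], E[r] = 2.8727, γ^t·E[r] = 1.838519, running G = 7.021852
t=3: π = [0.2323, 0.2022, 0.3216, 0.2439], E[r] = 2.8748, γ^t·E[r] = 1.471877, running G = 8.493728
t=4: π = [0.2322, 0.2034, 0.3199, 0.2445], E[r] = 2.8779, γ^t·E[r] = 1.178797, running G = 9.672525
t=5: π = [0.2320, 0.2030, 0.3202, 0.2447], E[r] = 2.8781, γ^t·E[r] = 0.943084, running G = 10.615609
t=6: π = [0.2320, 0.2031, 0.3201, 0.2448], E[r] = 2.8783, γ^t·E[r] = 0.754519, running G = 11.370128
t=7: π = [0.2320, 0.2031, 0.3201, 0.2448], E[r] = 2.8783, γ^t·E[r] = 0.603616, running G = 11.973744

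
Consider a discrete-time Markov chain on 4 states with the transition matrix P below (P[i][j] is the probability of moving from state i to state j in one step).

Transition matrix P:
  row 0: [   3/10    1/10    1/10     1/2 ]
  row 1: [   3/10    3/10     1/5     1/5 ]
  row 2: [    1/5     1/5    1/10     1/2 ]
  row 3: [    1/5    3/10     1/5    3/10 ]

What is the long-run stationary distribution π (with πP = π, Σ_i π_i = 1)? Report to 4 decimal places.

Balance equations π_j = Σ_i π_i·P[i][j]:
  π_0 = 3/10·π_0 + 3/10·π_1 + 1/5·π_2 + 1/5·π_3
  π_1 = 1/10·π_0 + 3/10·π_1 + 1/5·π_2 + 3/10·π_3
  π_2 = 1/10·π_0 + 1/5·π_1 + 1/10·π_2 + 1/5·π_3
  normalize: π_0 + π_1 + π_2 + π_3 = 1
Solving the linear system gives exactly π = [251/1011, 79/337, 161/1011, 362/1011].

π = [0.2483, 0.2344, 0.1592, 0.3581]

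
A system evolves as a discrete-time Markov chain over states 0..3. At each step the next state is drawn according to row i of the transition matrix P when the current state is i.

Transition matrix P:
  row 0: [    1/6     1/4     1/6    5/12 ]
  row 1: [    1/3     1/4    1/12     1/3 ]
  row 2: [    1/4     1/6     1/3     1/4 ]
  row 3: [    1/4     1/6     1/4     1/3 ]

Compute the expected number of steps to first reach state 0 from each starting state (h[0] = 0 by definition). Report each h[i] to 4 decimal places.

First-step conditioning: h[0] = 0; for i ≠ 0, h[i] = 1 + Σ_k P[i][k]·h[k].
  h[1] = 1 + 1/4·h[1] + 1/12·h[2] + 1/3·h[3]
  h[2] = 1 + 1/6·h[1] + 1/3·h[2] + 1/4·h[3]
  h[3] = 1 + 1/6·h[1] + 1/4·h[2] + 1/3·h[3]
Solving the 3×3 linear system over states ≠ 0 gives exactly h = [0, 24/7, 132/35, 132/35] (h[0] = 0 is the target).

h = [0.0000, 3.4286, 3.7714, 3.7714]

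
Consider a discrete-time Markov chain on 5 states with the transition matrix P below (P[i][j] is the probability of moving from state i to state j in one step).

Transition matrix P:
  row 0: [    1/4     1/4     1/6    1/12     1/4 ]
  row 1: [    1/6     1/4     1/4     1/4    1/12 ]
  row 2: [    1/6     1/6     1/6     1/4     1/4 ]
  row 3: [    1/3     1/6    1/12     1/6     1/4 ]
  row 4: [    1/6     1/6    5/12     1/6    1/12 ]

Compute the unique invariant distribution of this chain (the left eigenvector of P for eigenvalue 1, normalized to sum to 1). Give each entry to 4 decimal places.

π = [0.2152, 0.2014, 0.2145, 0.1834, 0.1855]

Balance equations π_j = Σ_i π_i·P[i][j]:
  π_0 = 1/4·π_0 + 1/6·π_1 + 1/6·π_2 + 1/3·π_3 + 1/6·π_4
  π_1 = 1/4·π_0 + 1/4·π_1 + 1/6·π_2 + 1/6·π_3 + 1/6·π_4
  π_2 = 1/6·π_0 + 1/4·π_1 + 1/6·π_2 + 1/12·π_3 + 5/12·π_4
  π_3 = 1/12·π_0 + 1/4·π_1 + 1/4·π_2 + 1/6·π_3 + 1/6·π_4
  normalize: π_0 + π_1 + π_2 + π_3 + π_4 = 1
Solving the linear system gives exactly π = [2435/11317, 2279/11317, 2428/11317, 4151/22634, 4199/22634].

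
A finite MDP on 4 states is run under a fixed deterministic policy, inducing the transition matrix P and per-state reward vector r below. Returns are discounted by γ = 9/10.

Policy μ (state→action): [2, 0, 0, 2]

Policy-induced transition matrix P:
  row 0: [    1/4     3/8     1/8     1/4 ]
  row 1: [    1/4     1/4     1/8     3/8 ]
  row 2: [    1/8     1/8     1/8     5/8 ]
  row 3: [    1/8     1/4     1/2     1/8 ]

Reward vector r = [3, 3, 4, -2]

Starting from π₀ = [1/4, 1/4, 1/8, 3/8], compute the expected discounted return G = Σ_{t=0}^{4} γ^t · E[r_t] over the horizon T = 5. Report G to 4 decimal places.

t=0: π = [0.2500, 0.2500, 0.1250, 0.3750], E[r] = 1.2500, γ^t·E[r] = 1.250000, running G = 1.250000
t=1: π = [0.1875, 0.2656, 0.2656, 0.2813], E[r] = 1.8594, γ^t·E[r] = 1.673438, running G = 2.923438
t=2: π = [0.1816, 0.2402, 0.2305, 0.3477], E[r] = 1.4922, γ^t·E[r] = 1.208672, running G = 4.132109
t=3: π = [0.1777, 0.2439, 0.2554, 0.3230], E[r] = 1.6404, γ^t·E[r] = 1.195838, running G = 5.327947
t=4: π = [0.1777, 0.2403, 0.2461, 0.3359], E[r] = 1.5667, γ^t·E[r] = 1.027939, running G = 6.355886

G = 6.3559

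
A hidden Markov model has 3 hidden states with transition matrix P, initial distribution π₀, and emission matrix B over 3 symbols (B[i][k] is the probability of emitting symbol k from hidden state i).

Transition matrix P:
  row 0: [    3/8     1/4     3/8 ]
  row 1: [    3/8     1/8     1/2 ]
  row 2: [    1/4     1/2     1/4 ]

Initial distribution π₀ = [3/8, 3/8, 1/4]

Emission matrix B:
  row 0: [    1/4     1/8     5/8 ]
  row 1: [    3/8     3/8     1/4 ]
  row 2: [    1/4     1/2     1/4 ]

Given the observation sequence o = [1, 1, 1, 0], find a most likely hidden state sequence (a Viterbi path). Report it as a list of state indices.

t=0: δ = [4.688e-02, 1.406e-01, 1.250e-01]  (obs o_0=1)
t=1: δ = [6.592e-03, 2.344e-02, 3.516e-02]  ψ = [1, 2, 1]  (obs o_1=1)
t=2: δ = [1.099e-03, 6.592e-03, 5.859e-03]  ψ = [1, 2, 1]  (obs o_2=1)
t=3: δ = [6.180e-04, 1.099e-03, 8.240e-04]  ψ = [1, 2, 1]  (obs o_3=0)
backtrack: best end state = 1; path = [2, 1, 2, 1]

path = [2, 1, 2, 1]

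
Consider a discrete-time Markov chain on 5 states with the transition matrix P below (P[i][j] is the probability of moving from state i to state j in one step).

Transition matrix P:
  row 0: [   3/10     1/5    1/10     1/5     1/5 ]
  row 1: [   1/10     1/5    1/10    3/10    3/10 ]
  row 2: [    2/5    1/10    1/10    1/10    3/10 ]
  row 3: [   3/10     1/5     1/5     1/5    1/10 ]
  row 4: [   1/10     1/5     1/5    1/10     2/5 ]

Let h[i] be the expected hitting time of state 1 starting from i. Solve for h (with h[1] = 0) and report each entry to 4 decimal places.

h = [5.3788, 0.0000, 5.9181, 5.4266, 5.4403]

First-step conditioning: h[1] = 0; for i ≠ 1, h[i] = 1 + Σ_k P[i][k]·h[k].
  h[0] = 1 + 3/10·h[0] + 1/10·h[2] + 1/5·h[3] + 1/5·h[4]
  h[2] = 1 + 2/5·h[0] + 1/10·h[2] + 1/10·h[3] + 3/10·h[4]
  h[3] = 1 + 3/10·h[0] + 1/5·h[2] + 1/5·h[3] + 1/10·h[4]
  h[4] = 1 + 1/10·h[0] + 1/5·h[2] + 1/10·h[3] + 2/5·h[4]
Solving the 4×4 linear system over states ≠ 1 gives exactly h = [1576/293, 0, 1734/293, 1590/293, 1594/293] (h[1] = 0 is the target).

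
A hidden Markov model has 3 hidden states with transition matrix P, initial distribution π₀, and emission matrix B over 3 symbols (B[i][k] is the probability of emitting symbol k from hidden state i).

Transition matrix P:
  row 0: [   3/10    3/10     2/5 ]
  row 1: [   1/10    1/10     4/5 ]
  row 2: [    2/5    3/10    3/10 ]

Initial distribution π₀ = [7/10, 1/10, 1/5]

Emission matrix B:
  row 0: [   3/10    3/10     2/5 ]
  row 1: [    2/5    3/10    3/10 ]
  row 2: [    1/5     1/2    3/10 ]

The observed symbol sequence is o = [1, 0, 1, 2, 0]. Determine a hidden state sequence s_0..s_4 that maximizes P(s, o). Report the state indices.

t=0: δ = [2.100e-01, 3.000e-02, 1.000e-01]  (obs o_0=1)
t=1: δ = [1.890e-02, 2.520e-02, 1.680e-02]  ψ = [0, 0, 0]  (obs o_1=0)
t=2: δ = [2.016e-03, 1.701e-03, 1.008e-02]  ψ = [2, 0, 1]  (obs o_2=1)
t=3: δ = [1.613e-03, 9.072e-04, 9.072e-04]  ψ = [2, 2, 2]  (obs o_3=2)
t=4: δ = [1.452e-04, 1.935e-04, 1.452e-04]  ψ = [0, 0, 1]  (obs o_4=0)
backtrack: best end state = 1; path = [0, 1, 2, 0, 1]

path = [0, 1, 2, 0, 1]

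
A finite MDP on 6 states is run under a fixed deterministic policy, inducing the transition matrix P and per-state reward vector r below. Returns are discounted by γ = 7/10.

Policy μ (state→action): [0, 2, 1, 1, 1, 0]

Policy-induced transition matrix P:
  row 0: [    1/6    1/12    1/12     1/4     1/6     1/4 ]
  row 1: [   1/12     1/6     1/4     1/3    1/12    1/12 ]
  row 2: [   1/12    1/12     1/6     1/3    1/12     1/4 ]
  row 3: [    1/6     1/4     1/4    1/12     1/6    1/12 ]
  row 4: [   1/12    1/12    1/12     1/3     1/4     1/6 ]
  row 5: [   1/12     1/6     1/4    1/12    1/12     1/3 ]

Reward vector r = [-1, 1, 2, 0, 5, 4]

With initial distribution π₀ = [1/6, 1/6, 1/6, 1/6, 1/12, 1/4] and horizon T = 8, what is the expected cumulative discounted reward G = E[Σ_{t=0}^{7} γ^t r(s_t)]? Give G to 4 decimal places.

t=0: π = [0.1667, 0.1667, 0.1667, 0.1667, 0.0833, 0.2500], E[r] = 1.7500, γ^t·E[r] = 1.750000, running G = 1.750000
t=1: π = [0.1111, 0.1458, 0.1944, 0.2153, 0.1250, 0.2083], E[r] = 1.8819, γ^t·E[r] = 1.317361, running G = 3.067361
t=2: π = [0.1105, 0.1487, 0.1944, 0.2182, 0.1314, 0.1968], E[r] = 1.8709, γ^t·E[r] = 0.916765, running G = 3.984126
t=3: π = [0.1107, 0.1485, 0.1935, 0.2204, 0.1326, 0.1943], E[r] = 1.8650, γ^t·E[r] = 0.639701, running G = 4.623827
t=4: π = [0.1109, 0.1486, 0.1933, 0.2204, 0.1330, 0.1937], E[r] = 1.8641, γ^t·E[r] = 0.447578, running G = 5.071406
t=5: π = [0.1109, 0.1486, 0.1932, 0.2206, 0.1331, 0.1935], E[r] = 1.8639, γ^t·E[r] = 0.313261, running G = 5.384666
t=6: π = [0.1110, 0.1486, 0.1932, 0.2206, 0.1331, 0.1935], E[r] = 1.8638, γ^t·E[r] = 0.219280, running G = 5.603946
t=7: π = [0.1110, 0.1486, 0.1932, 0.2206, 0.1332, 0.1935], E[r] = 1.8638, γ^t·E[r] = 0.153495, running G = 5.757441

G = 5.7574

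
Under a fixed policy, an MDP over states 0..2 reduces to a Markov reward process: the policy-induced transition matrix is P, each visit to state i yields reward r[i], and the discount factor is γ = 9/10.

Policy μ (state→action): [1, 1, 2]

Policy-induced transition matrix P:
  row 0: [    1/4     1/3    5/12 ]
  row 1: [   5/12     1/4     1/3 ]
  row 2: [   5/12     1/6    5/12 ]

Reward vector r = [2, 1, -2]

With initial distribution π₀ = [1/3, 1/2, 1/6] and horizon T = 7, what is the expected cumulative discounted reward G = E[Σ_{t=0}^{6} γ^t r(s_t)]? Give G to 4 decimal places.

t=0: π = [0.3333, 0.5000, 0.1667], E[r] = 0.8333, γ^t·E[r] = 0.833333, running G = 0.833333
t=1: π = [0.3611, 0.2639, 0.3750], E[r] = 0.2361, γ^t·E[r] = 0.212500, running G = 1.045833
t=2: π = [0.3565, 0.2488, 0.3947], E[r] = 0.1725, γ^t·E[r] = 0.139688, running G = 1.185521
t=3: π = [0.3573, 0.2468, 0.3959], E[r] = 0.1695, γ^t·E[r] = 0.123539, running G = 1.309060
t=4: π = [0.3571, 0.2468, 0.3961], E[r] = 0.1688, γ^t·E[r] = 0.110769, running G = 1.419828
t=5: π = [0.3571, 0.2468, 0.3961], E[r] = 0.1688, γ^t·E[r] = 0.099698, running G = 1.519527
t=6: π = [0.3571, 0.2468, 0.3961], E[r] = 0.1688, γ^t·E[r] = 0.089723, running G = 1.609250

G = 1.6093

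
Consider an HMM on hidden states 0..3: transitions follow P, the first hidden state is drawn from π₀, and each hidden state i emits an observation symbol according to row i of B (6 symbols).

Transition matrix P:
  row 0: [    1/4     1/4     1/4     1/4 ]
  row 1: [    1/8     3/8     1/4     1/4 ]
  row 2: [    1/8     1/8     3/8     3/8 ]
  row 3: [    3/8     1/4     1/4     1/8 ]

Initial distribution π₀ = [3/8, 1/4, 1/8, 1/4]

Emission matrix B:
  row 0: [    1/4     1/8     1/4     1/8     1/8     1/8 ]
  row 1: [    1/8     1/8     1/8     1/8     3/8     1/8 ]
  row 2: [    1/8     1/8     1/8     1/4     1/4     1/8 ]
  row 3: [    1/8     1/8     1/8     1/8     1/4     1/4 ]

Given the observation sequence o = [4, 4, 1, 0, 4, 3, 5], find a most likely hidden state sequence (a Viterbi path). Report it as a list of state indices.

path = [1, 1, 1, 1, 1, 2, 3]

t=0: δ = [4.688e-02, 9.375e-02, 3.125e-02, 6.250e-02]  (obs o_0=4)
t=1: δ = [2.930e-03, 1.318e-02, 5.859e-03, 5.859e-03]  ψ = [3, 1, 1, 1]  (obs o_1=4)
t=2: δ = [2.747e-04, 6.180e-04, 4.120e-04, 4.120e-04]  ψ = [3, 1, 1, 1]  (obs o_2=1)
t=3: δ = [3.862e-05, 2.897e-05, 1.931e-05, 1.931e-05]  ψ = [3, 1, 1, 1]  (obs o_3=0)
t=4: δ = [1.207e-06, 4.074e-06, 2.414e-06, 2.414e-06]  ψ = [0, 1, 0, 0]  (obs o_4=4)
t=5: δ = [1.132e-07, 1.910e-07, 2.546e-07, 1.273e-07]  ψ = [3, 1, 1, 1]  (obs o_5=3)
t=6: δ = [5.967e-09, 8.951e-09, 1.193e-08, 2.387e-08]  ψ = [3, 1, 2, 2]  (obs o_6=5)
backtrack: best end state = 3; path = [1, 1, 1, 1, 1, 2, 3]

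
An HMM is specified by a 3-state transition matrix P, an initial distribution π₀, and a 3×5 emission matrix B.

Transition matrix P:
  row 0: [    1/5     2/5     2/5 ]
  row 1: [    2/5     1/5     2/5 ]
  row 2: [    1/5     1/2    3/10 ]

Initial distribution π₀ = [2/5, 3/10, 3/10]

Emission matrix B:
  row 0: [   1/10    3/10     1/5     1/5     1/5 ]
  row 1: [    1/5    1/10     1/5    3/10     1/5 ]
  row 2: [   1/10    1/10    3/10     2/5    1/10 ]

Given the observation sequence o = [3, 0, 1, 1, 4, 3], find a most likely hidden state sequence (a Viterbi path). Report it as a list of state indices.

path = [2, 1, 0, 0, 1, 2]

t=0: δ = [8.000e-02, 9.000e-02, 1.200e-01]  (obs o_0=3)
t=1: δ = [3.600e-03, 1.200e-02, 3.600e-03]  ψ = [1, 2, 1]  (obs o_1=0)
t=2: δ = [1.440e-03, 2.400e-04, 4.800e-04]  ψ = [1, 1, 1]  (obs o_2=1)
t=3: δ = [8.640e-05, 5.760e-05, 5.760e-05]  ψ = [0, 0, 0]  (obs o_3=1)
t=4: δ = [4.608e-06, 6.912e-06, 3.456e-06]  ψ = [1, 0, 0]  (obs o_4=4)
t=5: δ = [5.530e-07, 5.530e-07, 1.106e-06]  ψ = [1, 0, 1]  (obs o_5=3)
backtrack: best end state = 2; path = [2, 1, 0, 0, 1, 2]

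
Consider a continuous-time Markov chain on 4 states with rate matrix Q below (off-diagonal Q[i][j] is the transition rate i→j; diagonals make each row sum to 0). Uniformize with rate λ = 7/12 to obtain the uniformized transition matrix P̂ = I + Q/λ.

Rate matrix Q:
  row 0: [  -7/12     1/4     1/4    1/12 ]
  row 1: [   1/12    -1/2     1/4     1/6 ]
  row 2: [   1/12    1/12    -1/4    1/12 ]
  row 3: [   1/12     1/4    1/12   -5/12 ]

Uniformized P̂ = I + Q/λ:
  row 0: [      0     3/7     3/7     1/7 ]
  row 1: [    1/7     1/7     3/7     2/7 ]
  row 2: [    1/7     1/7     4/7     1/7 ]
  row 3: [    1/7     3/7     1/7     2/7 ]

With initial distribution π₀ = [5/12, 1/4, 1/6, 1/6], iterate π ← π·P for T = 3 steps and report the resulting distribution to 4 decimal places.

π = [0.1241, 0.2420, 0.4281, 0.2058]

t=0: π = [0.4167, 0.2500, 0.1667, 0.1667]
t=1: π = [0.0833, 0.3095, 0.4048, 0.2024]
t=2: π = [0.1310, 0.2245, 0.4286, 0.2160]
t=3: π = [0.1241, 0.2420, 0.4281, 0.2058]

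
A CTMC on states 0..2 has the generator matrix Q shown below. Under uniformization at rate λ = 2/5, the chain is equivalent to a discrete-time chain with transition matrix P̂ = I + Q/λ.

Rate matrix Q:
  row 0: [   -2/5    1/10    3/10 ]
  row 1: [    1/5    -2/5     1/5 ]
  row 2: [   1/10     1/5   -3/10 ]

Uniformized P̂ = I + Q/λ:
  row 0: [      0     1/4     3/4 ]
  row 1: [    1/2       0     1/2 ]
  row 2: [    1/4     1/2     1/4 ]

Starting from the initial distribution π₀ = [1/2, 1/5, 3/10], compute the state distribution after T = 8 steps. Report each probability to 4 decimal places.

π = [0.2580, 0.2901, 0.4519]

t=0: π = [0.5000, 0.2000, 0.3000]
t=1: π = [0.1750, 0.2750, 0.5500]
t=2: π = [0.2750, 0.3188, 0.4063]
t=3: π = [0.2609, 0.2719, 0.4672]
t=4: π = [0.2527, 0.2988, 0.4484]
t=5: π = [0.2615, 0.2874, 0.4511]
t=6: π = [0.2565, 0.2909, 0.4526]
t=7: π = [0.2586, 0.2904, 0.4510]
t=8: π = [0.2580, 0.2901, 0.4519]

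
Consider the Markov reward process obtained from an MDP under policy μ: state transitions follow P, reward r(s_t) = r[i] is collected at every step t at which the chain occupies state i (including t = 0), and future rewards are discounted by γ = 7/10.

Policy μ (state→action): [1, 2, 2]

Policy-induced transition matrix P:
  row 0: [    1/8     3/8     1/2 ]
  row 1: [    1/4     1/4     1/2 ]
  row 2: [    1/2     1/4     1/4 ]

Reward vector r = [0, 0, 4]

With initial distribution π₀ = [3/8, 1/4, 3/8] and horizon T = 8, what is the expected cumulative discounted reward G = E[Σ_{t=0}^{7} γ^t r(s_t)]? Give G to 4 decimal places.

t=0: π = [0.3750, 0.2500, 0.3750], E[r] = 1.5000, γ^t·E[r] = 1.500000, running G = 1.500000
t=1: π = [0.2969, 0.2969, 0.4063], E[r] = 1.6250, γ^t·E[r] = 1.137500, running G = 2.637500
t=2: π = [0.3145, 0.2871, 0.3984], E[r] = 1.5938, γ^t·E[r] = 0.780938, running G = 3.418438
t=3: π = [0.3103, 0.2893, 0.4004], E[r] = 1.6016, γ^t·E[r] = 0.549336, running G = 3.967773
t=4: π = [0.3113, 0.2888, 0.3999], E[r] = 1.5996, γ^t·E[r] = 0.384066, running G = 4.351840
t=5: π = [0.3111, 0.2889, 0.4000], E[r] = 1.6001, γ^t·E[r] = 0.268928, running G = 4.620768
t=6: π = [0.3111, 0.2889, 0.4000], E[r] = 1.6000, γ^t·E[r] = 0.188236, running G = 4.809004
t=7: π = [0.3111, 0.2889, 0.4000], E[r] = 1.6000, γ^t·E[r] = 0.131767, running G = 4.940771

G = 4.9408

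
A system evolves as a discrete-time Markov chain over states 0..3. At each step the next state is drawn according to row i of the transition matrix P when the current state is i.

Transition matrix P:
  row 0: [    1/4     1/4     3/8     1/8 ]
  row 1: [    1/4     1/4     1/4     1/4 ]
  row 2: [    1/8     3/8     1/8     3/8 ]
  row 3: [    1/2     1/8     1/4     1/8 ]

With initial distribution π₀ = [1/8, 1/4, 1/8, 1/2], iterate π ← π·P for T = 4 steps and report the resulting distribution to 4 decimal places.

t=0: π = [0.1250, 0.2500, 0.1250, 0.5000]
t=1: π = [0.3594, 0.2031, 0.2500, 0.1875]
t=2: π = [0.2656, 0.2578, 0.2637, 0.2129]
t=3: π = [0.2703, 0.2563, 0.2502, 0.2231]
t=4: π = [0.2745, 0.2534, 0.2525, 0.2196]

π = [0.2745, 0.2534, 0.2525, 0.2196]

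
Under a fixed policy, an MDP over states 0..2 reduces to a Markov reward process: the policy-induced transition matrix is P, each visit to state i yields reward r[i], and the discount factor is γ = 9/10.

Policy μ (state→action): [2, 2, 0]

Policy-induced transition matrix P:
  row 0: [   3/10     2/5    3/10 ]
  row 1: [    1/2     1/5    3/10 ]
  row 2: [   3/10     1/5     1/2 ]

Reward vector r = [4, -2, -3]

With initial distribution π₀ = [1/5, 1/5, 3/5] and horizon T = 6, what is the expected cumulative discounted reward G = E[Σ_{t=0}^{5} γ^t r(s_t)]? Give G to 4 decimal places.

G = -2.4808

t=0: π = [0.2000, 0.2000, 0.6000], E[r] = -1.4000, γ^t·E[r] = -1.400000, running G = -1.400000
t=1: π = [0.3400, 0.2400, 0.4200], E[r] = -0.3800, γ^t·E[r] = -0.342000, running G = -1.742000
t=2: π = [0.3480, 0.2680, 0.3840], E[r] = -0.2960, γ^t·E[r] = -0.239760, running G = -1.981760
t=3: π = [0.3536, 0.2696, 0.3768], E[r] = -0.2552, γ^t·E[r] = -0.186041, running G = -2.167801
t=4: π = [0.3539, 0.2707, 0.3754], E[r] = -0.2518, γ^t·E[r] = -0.165232, running G = -2.333033
t=5: π = [0.3541, 0.2708, 0.3751], E[r] = -0.2502, γ^t·E[r] = -0.147745, running G = -2.480778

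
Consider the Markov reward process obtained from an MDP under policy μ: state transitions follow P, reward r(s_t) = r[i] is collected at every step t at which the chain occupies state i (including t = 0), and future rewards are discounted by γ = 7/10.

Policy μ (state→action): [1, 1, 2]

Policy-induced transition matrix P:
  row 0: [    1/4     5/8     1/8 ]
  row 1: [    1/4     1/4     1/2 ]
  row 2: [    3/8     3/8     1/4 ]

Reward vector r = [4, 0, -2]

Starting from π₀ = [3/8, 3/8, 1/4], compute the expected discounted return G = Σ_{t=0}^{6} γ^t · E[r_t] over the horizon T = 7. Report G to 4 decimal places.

G = 2.0831

t=0: π = [0.3750, 0.3750, 0.2500], E[r] = 1.0000, γ^t·E[r] = 1.000000, running G = 1.000000
t=1: π = [0.2813, 0.4219, 0.2969], E[r] = 0.5313, γ^t·E[r] = 0.371875, running G = 1.371875
t=2: π = [0.2871, 0.3926, 0.3203], E[r] = 0.5078, γ^t·E[r] = 0.248828, running G = 1.620703
t=3: π = [0.2900, 0.3977, 0.3123], E[r] = 0.5356, γ^t·E[r] = 0.183726, running G = 1.804429
t=4: π = [0.2890, 0.3978, 0.3132], E[r] = 0.5298, γ^t·E[r] = 0.127201, running G = 1.931631
t=5: π = [0.2891, 0.3975, 0.3133], E[r] = 0.5299, γ^t·E[r] = 0.089068, running G = 2.020699
t=6: π = [0.2892, 0.3976, 0.3132], E[r] = 0.5302, γ^t·E[r] = 0.062375, running G = 2.083074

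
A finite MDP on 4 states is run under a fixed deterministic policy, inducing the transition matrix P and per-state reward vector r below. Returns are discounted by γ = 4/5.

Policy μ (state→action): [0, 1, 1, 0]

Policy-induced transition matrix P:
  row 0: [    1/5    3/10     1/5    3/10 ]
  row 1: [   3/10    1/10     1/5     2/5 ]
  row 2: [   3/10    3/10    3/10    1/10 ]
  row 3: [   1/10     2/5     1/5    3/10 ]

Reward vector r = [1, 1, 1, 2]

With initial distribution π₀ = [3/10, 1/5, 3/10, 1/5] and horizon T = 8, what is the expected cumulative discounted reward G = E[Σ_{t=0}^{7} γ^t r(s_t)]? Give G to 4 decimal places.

t=0: π = [0.3000, 0.2000, 0.3000, 0.2000], E[r] = 1.2000, γ^t·E[r] = 1.200000, running G = 1.200000
t=1: π = [0.2300, 0.2800, 0.2300, 0.2600], E[r] = 1.2600, γ^t·E[r] = 1.008000, running G = 2.208000
t=2: π = [0.2250, 0.2700, 0.2230, 0.2820], E[r] = 1.2820, γ^t·E[r] = 0.820480, running G = 3.028480
t=3: π = [0.2211, 0.2742, 0.2223, 0.2824], E[r] = 1.2824, γ^t·E[r] = 0.656589, running G = 3.685069
t=4: π = [0.2214, 0.2734, 0.2222, 0.2830], E[r] = 1.2830, γ^t·E[r] = 0.525500, running G = 4.210569
t=5: π = [0.2213, 0.2736, 0.2222, 0.2829], E[r] = 1.2829, γ^t·E[r] = 0.420379, running G = 4.630948
t=6: π = [0.2213, 0.2736, 0.2222, 0.2829], E[r] = 1.2829, γ^t·E[r] = 0.336309, running G = 4.967257
t=7: π = [0.2213, 0.2736, 0.2222, 0.2829], E[r] = 1.2829, γ^t·E[r] = 0.269046, running G = 5.236303

G = 5.2363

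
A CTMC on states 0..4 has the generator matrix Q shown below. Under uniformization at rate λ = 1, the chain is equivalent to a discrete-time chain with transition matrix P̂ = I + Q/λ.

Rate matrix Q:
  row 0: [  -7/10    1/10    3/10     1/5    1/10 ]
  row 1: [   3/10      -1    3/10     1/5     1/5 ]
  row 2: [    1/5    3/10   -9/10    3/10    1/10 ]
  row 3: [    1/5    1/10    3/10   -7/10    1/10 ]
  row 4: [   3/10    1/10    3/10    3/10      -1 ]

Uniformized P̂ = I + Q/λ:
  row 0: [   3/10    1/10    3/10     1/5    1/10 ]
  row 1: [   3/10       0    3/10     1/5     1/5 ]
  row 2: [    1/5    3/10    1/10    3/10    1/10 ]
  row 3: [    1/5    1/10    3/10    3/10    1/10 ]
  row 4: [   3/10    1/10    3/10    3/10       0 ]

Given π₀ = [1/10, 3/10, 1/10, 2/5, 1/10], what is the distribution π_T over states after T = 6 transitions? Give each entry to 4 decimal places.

π = [0.2489, 0.1364, 0.2500, 0.2615, 0.1033]

t=0: π = [0.1000, 0.3000, 0.1000, 0.4000, 0.1000]
t=1: π = [0.2500, 0.0900, 0.2800, 0.2600, 0.1200]
t=2: π = [0.2460, 0.1470, 0.2440, 0.2660, 0.0970]
t=3: π = [0.2490, 0.1341, 0.2512, 0.2607, 0.1050]
t=4: π = [0.2488, 0.1368, 0.2498, 0.2617, 0.1029]
t=5: π = [0.2489, 0.1363, 0.2500, 0.2614, 0.1034]
t=6: π = [0.2489, 0.1364, 0.2500, 0.2615, 0.1033]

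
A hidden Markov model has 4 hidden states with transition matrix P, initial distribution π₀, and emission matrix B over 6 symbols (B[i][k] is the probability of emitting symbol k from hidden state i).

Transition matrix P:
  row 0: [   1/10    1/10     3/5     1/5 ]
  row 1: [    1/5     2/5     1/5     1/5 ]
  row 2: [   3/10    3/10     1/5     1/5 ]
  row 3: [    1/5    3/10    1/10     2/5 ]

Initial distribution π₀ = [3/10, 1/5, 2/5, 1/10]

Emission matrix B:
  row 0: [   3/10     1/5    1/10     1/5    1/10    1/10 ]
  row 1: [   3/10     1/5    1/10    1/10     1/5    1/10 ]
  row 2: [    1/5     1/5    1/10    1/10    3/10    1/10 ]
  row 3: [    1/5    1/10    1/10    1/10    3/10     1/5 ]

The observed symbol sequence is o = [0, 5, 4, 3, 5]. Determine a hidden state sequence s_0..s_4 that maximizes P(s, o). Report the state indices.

t=0: δ = [9.000e-02, 6.000e-02, 8.000e-02, 2.000e-02]  (obs o_0=0)
t=1: δ = [2.400e-03, 2.400e-03, 5.400e-03, 3.600e-03]  ψ = [2, 1, 0, 0]  (obs o_1=5)
t=2: δ = [1.620e-04, 3.240e-04, 4.320e-04, 4.320e-04]  ψ = [2, 2, 0, 3]  (obs o_2=4)
t=3: δ = [2.592e-05, 1.296e-05, 9.720e-06, 1.728e-05]  ψ = [2, 1, 0, 3]  (obs o_3=3)
t=4: δ = [3.456e-07, 5.184e-07, 1.555e-06, 1.382e-06]  ψ = [3, 1, 0, 3]  (obs o_4=5)
backtrack: best end state = 2; path = [2, 0, 2, 0, 2]

path = [2, 0, 2, 0, 2]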